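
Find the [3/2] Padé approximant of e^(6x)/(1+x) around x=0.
(72*x**3/35 + 18*x**2/5 + 99*x/35 + 1)/(51*x**2/35 - 76*x/35 + 1)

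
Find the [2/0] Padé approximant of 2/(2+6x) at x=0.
9*x**2 - 3*x + 1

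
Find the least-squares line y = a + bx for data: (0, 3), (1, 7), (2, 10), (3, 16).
a = 27/10, b = 21/5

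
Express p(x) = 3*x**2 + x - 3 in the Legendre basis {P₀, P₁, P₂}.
(-2)P₀ + P₁ + (2)P₂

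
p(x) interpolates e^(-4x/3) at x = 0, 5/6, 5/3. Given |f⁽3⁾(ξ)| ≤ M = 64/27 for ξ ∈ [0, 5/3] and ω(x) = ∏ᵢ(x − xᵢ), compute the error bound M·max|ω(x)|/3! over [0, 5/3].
1000*sqrt(3)/19683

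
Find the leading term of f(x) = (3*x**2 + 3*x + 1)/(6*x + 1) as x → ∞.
x/2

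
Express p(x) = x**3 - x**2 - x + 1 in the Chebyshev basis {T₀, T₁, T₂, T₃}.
(1/2)T₀ + (-1/4)T₁ + (-1/2)T₂ + (1/4)T₃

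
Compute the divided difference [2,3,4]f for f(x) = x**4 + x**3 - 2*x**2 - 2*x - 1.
62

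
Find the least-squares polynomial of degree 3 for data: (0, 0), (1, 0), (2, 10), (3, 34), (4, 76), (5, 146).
-4/21 + (-106/63)x + (61/42)x² + (17/18)x³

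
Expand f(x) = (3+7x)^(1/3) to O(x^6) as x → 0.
3**(1/3) + 7*3**(1/3)*x/9 - 49*3**(1/3)*x**2/81 + 1715*3**(1/3)*x**3/2187 - 24010*3**(1/3)*x**4/19683 + 369754*3**(1/3)*x**5/177147 + O(x**6)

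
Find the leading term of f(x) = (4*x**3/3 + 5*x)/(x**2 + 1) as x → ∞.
4*x/3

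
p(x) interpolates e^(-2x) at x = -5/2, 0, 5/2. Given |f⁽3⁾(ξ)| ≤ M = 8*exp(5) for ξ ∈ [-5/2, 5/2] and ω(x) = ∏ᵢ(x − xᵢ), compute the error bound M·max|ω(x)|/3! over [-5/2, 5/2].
125*sqrt(3)*exp(5)/27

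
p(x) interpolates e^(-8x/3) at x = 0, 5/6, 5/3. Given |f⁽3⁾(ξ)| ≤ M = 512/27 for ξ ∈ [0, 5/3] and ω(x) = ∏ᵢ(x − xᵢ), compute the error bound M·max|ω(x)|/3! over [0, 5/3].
8000*sqrt(3)/19683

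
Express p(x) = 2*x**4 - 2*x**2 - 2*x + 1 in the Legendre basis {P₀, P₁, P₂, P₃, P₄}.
(11/15)P₀ + (-2)P₁ + (-4/21)P₂ + (16/35)P₄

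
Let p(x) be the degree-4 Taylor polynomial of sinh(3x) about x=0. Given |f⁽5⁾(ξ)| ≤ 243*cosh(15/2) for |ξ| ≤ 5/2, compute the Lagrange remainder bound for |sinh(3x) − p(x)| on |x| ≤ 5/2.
50625*cosh(15/2)/256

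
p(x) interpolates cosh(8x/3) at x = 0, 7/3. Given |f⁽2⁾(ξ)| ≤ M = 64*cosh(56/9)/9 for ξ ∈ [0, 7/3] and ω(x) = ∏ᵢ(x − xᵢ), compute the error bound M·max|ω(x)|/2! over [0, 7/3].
392*cosh(56/9)/81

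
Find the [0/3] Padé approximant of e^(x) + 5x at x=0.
1/(-1261*x**3/6 + 71*x**2/2 - 6*x + 1)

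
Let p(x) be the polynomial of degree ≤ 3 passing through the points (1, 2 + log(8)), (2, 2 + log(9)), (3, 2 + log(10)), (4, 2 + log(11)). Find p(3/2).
2 + log(3*11**(1/16)*2**(5/8)*3**(7/8)*5**(11/16)/5)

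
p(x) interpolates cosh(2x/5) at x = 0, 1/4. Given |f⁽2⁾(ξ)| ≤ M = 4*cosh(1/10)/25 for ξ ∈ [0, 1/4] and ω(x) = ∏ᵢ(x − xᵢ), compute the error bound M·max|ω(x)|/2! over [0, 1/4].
cosh(1/10)/800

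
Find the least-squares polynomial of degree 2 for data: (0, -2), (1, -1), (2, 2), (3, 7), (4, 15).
-67/35 + (-13/35)x + (8/7)x²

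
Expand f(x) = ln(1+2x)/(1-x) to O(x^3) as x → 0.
2*x + O(x**3)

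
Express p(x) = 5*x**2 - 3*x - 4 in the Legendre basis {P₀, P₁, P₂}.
(-7/3)P₀ + (-3)P₁ + (10/3)P₂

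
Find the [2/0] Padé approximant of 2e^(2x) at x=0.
4*x**2 + 4*x + 2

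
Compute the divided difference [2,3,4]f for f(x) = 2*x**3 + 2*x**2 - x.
20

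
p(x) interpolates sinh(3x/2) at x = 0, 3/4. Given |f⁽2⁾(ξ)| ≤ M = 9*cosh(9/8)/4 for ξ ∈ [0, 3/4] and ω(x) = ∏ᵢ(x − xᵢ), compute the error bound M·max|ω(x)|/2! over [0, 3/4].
81*cosh(9/8)/512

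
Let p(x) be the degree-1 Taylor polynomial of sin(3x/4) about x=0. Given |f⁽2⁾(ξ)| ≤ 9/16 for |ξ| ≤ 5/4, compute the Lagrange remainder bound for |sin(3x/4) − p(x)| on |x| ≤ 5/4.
225/512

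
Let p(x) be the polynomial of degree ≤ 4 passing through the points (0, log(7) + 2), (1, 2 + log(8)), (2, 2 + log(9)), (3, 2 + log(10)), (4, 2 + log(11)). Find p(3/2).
2 + log(6*11**(3/128)*2**(1/4)*3**(13/32)*5**(27/32)*7**(123/128)/35)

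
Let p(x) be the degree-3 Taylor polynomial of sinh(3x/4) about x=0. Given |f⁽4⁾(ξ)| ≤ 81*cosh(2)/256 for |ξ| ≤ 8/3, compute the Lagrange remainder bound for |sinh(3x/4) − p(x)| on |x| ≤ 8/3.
2*cosh(2)/3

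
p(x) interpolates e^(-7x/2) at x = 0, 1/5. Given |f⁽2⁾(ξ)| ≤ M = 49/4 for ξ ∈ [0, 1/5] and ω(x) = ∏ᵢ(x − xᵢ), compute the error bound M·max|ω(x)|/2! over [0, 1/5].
49/800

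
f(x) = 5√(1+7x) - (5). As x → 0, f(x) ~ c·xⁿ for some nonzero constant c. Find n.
1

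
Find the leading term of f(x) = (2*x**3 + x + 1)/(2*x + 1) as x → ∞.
x**2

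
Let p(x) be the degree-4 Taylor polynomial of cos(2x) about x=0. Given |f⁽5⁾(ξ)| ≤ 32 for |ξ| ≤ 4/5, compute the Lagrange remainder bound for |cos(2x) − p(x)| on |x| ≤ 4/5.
4096/46875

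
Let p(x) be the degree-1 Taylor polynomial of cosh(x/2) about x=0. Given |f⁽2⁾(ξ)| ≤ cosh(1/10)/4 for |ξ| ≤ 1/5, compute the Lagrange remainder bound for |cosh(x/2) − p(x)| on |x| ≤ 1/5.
cosh(1/10)/200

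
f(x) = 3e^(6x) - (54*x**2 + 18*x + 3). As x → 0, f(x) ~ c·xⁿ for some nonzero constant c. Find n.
3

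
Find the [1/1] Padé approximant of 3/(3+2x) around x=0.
1/(2*x/3 + 1)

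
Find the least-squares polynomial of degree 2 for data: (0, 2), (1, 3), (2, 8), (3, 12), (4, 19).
62/35 + (81/70)x + (11/14)x²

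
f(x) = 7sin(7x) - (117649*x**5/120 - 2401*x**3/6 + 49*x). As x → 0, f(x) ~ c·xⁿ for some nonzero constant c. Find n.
7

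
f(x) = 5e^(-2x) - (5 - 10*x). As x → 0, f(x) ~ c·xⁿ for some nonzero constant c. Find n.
2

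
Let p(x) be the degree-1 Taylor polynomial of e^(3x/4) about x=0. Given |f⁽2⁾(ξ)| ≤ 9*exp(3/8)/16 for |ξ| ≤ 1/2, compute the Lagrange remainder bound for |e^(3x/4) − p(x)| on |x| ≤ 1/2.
9*exp(3/8)/128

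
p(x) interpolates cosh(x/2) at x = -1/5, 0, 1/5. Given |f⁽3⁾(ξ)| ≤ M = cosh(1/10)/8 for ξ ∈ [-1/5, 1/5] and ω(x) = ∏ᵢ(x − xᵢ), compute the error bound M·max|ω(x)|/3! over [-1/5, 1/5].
sqrt(3)*cosh(1/10)/27000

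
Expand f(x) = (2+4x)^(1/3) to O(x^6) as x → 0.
2**(1/3) + 2*2**(1/3)*x/3 - 4*2**(1/3)*x**2/9 + 40*2**(1/3)*x**3/81 - 160*2**(1/3)*x**4/243 + 704*2**(1/3)*x**5/729 + O(x**6)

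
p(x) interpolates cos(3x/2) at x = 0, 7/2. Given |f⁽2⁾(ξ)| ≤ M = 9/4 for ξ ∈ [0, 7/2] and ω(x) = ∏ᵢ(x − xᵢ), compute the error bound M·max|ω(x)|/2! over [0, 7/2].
441/128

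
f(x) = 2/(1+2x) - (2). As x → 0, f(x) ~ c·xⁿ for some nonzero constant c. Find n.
1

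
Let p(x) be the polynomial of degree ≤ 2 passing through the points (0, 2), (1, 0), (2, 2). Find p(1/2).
1/2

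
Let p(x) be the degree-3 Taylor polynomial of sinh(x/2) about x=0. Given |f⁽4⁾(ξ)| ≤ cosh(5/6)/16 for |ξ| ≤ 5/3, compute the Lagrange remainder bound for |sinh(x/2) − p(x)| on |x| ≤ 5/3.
625*cosh(5/6)/31104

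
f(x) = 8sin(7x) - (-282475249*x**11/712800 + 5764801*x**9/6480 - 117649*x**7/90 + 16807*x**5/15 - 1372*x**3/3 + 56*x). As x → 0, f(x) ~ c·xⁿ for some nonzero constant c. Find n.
13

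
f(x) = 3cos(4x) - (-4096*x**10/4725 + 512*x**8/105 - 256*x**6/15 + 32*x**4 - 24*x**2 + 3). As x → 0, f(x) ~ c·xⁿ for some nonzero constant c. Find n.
12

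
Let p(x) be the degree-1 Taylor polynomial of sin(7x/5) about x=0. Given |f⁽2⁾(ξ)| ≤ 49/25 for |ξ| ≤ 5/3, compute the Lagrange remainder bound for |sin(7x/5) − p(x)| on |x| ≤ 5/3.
49/18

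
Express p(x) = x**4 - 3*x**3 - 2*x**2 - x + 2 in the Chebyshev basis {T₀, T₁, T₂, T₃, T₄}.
(11/8)T₀ + (-13/4)T₁ + (-1/2)T₂ + (-3/4)T₃ + (1/8)T₄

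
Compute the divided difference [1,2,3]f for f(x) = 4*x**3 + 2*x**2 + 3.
26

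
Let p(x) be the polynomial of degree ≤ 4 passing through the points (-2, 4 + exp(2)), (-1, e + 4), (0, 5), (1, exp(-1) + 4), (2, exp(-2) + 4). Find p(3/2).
(35 + 140*e + (-5*exp(2) + 28*e + 442)*exp(2))*exp(-2)/128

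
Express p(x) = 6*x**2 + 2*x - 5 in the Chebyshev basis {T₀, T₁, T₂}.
(-2)T₀ + (2)T₁ + (3)T₂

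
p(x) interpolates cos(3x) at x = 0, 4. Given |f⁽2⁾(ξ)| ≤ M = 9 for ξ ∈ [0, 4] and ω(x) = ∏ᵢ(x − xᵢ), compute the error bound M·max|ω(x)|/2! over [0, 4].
18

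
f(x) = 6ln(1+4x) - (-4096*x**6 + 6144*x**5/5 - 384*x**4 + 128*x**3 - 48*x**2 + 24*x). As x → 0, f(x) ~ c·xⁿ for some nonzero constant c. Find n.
7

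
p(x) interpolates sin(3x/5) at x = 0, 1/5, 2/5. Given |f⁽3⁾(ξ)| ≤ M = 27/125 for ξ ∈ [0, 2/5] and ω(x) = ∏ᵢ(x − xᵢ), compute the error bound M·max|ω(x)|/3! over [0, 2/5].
sqrt(3)/15625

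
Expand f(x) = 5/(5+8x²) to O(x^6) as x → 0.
1 - 8*x**2/5 + 64*x**4/25 + O(x**6)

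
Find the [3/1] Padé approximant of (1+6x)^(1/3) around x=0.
(-8*x**3/3 + 4*x**2 + 6*x + 1)/(4*x + 1)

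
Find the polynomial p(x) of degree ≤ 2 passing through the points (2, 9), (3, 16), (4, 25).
x**2 + 2*x + 1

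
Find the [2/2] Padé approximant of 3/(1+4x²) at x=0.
3/(4*x**2 + 1)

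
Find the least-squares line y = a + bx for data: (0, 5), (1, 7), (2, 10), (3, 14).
a = 9/2, b = 3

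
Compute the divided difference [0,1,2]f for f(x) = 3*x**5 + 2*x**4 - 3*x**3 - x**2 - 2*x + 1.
49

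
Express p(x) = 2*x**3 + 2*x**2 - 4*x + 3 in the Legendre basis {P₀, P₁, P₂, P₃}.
(11/3)P₀ + (-14/5)P₁ + (4/3)P₂ + (4/5)P₃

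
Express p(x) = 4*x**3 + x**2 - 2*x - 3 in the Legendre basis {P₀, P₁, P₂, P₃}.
(-8/3)P₀ + (2/5)P₁ + (2/3)P₂ + (8/5)P₃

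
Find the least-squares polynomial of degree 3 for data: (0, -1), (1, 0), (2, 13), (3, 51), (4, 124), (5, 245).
-41/42 + (-379/252)x + (5/12)x² + (35/18)x³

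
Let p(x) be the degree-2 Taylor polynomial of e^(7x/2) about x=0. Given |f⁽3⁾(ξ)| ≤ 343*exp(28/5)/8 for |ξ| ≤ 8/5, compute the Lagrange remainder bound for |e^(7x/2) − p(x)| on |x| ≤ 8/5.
10976*exp(28/5)/375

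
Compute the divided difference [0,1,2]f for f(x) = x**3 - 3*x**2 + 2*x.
0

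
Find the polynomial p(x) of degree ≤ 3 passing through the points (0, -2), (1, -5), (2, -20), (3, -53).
-x**3 - 3*x**2 + x - 2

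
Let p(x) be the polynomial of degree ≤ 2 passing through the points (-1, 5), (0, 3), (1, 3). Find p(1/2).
11/4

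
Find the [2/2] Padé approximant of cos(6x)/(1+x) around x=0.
(-252*x**2/17 - 3*x/17 + 1)/(3*x**2 + 14*x/17 + 1)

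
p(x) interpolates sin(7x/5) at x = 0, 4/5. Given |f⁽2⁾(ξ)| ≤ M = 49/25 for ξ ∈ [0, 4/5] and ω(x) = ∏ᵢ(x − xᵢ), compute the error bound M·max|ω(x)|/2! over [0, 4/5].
98/625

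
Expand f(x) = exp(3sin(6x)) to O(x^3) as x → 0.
1 + 18*x + 162*x**2 + O(x**3)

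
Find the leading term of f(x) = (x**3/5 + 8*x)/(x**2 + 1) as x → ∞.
x/5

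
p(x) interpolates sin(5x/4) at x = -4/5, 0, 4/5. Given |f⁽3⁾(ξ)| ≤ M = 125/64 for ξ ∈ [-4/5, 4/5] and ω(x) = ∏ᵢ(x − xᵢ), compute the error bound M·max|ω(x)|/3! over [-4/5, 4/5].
sqrt(3)/27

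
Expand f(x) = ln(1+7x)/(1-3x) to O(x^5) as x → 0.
7*x - 7*x**2/2 + 623*x**3/6 - 1155*x**4/4 + O(x**5)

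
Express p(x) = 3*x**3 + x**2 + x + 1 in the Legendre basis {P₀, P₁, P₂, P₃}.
(4/3)P₀ + (14/5)P₁ + (2/3)P₂ + (6/5)P₃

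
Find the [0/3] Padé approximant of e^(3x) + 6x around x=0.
1/(-1305*x**3/2 + 153*x**2/2 - 9*x + 1)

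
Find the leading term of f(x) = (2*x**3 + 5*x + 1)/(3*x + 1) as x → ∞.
2*x**2/3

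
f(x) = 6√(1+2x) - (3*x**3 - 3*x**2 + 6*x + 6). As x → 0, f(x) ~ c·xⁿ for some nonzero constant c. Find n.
4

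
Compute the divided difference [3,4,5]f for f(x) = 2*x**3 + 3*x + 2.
24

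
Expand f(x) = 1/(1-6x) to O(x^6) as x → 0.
1 + 6*x + 36*x**2 + 216*x**3 + 1296*x**4 + 7776*x**5 + O(x**6)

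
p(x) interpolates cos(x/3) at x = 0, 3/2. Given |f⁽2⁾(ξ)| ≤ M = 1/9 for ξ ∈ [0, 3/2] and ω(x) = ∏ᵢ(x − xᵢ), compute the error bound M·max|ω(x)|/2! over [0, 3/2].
1/32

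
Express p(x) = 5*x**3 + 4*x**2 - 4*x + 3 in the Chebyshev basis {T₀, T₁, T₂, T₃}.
(5)T₀ + (-1/4)T₁ + (2)T₂ + (5/4)T₃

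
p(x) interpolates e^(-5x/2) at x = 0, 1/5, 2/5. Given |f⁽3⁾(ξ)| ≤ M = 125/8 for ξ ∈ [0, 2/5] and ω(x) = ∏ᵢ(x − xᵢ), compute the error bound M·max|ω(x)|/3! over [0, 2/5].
sqrt(3)/216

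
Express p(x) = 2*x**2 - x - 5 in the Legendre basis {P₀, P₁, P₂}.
(-13/3)P₀ - P₁ + (4/3)P₂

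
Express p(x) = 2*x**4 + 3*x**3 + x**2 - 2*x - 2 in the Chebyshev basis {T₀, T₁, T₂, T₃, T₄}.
(-3/4)T₀ + (1/4)T₁ + (3/2)T₂ + (3/4)T₃ + (1/4)T₄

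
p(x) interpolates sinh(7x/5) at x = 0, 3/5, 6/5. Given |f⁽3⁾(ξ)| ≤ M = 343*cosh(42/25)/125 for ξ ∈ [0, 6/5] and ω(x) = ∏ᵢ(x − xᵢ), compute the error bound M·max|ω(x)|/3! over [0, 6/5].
343*sqrt(3)*cosh(42/25)/15625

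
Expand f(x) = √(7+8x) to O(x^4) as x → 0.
sqrt(7) + 4*sqrt(7)*x/7 - 8*sqrt(7)*x**2/49 + 32*sqrt(7)*x**3/343 + O(x**4)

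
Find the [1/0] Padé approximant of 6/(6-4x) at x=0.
2*x/3 + 1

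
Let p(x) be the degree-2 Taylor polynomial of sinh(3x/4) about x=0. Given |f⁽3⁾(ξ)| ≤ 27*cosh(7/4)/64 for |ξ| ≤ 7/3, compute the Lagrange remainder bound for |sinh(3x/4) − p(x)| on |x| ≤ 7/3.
343*cosh(7/4)/384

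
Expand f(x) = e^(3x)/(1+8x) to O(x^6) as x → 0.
1 - 5*x + 89*x**2/2 - 703*x**3/2 + 22523*x**4/8 - 900839*x**5/40 + O(x**6)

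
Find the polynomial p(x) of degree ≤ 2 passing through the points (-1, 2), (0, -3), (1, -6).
x**2 - 4*x - 3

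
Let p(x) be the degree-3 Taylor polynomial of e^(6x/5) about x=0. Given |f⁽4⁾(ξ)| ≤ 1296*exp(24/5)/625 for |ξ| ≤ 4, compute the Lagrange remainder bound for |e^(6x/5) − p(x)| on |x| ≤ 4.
13824*exp(24/5)/625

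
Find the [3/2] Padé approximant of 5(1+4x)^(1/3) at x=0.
(448*x**3/81 + 112*x**2/3 + 28*x + 5)/(32*x**2/9 + 64*x/15 + 1)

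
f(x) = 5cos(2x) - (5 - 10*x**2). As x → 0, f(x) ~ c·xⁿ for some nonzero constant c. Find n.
4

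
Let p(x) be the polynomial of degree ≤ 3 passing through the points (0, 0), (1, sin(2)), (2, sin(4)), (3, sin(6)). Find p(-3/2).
-189*sin(2)/16 + 135*sin(4)/16 - 35*sin(6)/16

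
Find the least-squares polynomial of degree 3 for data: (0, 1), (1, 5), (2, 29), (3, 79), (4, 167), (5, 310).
38/63 + (248/189)x + (587/252)x² + (211/108)x³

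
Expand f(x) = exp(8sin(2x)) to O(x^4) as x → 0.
1 + 16*x + 128*x**2 + 672*x**3 + O(x**4)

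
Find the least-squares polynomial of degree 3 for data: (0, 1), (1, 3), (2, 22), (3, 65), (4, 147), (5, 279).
17/21 + (-11/18)x + (32/21)x² + (35/18)x³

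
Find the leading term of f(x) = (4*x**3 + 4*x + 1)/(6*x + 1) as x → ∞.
2*x**2/3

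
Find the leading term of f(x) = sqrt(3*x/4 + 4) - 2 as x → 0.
3*x/16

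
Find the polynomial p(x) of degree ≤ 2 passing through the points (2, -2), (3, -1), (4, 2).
x**2 - 4*x + 2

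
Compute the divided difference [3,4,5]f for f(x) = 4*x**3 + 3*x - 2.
48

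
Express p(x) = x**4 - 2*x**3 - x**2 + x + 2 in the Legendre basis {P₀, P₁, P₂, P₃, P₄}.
(28/15)P₀ + (-1/5)P₁ + (-2/21)P₂ + (-4/5)P₃ + (8/35)P₄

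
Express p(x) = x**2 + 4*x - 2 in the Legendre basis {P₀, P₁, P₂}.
(-5/3)P₀ + (4)P₁ + (2/3)P₂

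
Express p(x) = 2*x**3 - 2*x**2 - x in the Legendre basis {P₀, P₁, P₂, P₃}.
(-2/3)P₀ + (1/5)P₁ + (-4/3)P₂ + (4/5)P₃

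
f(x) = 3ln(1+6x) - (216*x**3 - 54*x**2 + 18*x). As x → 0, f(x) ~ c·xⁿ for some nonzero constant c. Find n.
4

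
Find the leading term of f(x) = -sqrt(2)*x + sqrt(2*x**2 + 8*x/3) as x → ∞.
2*sqrt(2)/3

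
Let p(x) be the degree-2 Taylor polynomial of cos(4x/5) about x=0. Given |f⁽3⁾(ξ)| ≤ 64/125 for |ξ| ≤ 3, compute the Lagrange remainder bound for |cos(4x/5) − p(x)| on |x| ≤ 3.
288/125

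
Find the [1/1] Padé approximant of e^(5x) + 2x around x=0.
(73*x/14 + 1)/(1 - 25*x/14)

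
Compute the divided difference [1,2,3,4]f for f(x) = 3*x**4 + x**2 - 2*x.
30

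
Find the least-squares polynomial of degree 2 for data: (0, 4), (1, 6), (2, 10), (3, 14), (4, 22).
144/35 + (34/35)x + (6/7)x²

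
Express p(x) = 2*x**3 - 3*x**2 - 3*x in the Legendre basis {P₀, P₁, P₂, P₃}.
-P₀ + (-9/5)P₁ + (-2)P₂ + (4/5)P₃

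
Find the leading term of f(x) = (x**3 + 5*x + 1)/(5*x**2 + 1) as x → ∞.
x/5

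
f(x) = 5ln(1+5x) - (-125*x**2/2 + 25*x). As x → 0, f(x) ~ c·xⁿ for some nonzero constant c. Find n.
3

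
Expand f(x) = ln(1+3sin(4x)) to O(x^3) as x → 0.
12*x - 72*x**2 + O(x**3)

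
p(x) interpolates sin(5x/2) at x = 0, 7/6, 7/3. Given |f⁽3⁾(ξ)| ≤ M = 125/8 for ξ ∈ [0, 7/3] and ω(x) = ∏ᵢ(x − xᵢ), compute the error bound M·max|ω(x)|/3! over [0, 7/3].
42875*sqrt(3)/46656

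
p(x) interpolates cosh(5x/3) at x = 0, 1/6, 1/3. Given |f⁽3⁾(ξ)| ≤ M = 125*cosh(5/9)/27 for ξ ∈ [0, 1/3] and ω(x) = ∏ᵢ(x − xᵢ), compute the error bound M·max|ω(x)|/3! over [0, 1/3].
125*sqrt(3)*cosh(5/9)/157464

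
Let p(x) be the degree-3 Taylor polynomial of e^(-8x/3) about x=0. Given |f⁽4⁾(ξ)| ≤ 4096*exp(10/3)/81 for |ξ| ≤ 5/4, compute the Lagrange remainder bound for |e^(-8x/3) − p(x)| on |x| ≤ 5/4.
1250*exp(10/3)/243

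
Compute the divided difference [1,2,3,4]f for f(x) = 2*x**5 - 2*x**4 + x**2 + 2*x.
110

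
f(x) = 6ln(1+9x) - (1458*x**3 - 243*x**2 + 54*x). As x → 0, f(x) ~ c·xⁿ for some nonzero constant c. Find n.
4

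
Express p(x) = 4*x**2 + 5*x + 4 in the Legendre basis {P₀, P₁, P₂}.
(16/3)P₀ + (5)P₁ + (8/3)P₂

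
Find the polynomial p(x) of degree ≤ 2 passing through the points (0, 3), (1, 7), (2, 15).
2*x**2 + 2*x + 3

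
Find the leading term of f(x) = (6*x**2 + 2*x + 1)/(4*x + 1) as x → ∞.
3*x/2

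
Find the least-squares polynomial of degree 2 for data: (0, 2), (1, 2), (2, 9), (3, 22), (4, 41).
66/35 + (-97/35)x + (22/7)x²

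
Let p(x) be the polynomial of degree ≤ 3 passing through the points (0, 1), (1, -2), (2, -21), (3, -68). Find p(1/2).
3/4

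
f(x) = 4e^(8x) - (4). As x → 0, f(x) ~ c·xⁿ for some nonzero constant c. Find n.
1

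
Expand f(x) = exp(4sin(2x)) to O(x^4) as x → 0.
1 + 8*x + 32*x**2 + 80*x**3 + O(x**4)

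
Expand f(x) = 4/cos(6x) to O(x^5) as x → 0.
4 + 72*x**2 + 1080*x**4 + O(x**5)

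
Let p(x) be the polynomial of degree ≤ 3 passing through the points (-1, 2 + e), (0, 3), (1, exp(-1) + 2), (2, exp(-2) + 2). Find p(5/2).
(-35*e + 35 + (53 - 5*e)*exp(2))*exp(-2)/16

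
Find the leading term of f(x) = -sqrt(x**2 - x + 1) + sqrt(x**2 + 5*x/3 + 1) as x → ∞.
4/3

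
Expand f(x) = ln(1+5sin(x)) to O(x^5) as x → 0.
5*x - 25*x**2/2 + 245*x**3/6 - 1825*x**4/12 + O(x**5)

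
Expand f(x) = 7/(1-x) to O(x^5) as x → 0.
7 + 7*x + 7*x**2 + 7*x**3 + 7*x**4 + O(x**5)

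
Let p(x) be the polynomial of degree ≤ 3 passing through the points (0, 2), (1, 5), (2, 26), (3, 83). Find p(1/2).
19/8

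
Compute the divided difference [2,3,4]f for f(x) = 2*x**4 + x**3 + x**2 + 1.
120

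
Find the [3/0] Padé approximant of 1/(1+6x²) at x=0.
1 - 6*x**2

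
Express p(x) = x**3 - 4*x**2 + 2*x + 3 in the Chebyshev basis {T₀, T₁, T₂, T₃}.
T₀ + (11/4)T₁ + (-2)T₂ + (1/4)T₃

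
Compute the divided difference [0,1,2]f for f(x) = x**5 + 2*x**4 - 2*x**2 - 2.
27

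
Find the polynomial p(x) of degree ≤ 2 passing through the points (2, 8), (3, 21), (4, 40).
3*x**2 - 2*x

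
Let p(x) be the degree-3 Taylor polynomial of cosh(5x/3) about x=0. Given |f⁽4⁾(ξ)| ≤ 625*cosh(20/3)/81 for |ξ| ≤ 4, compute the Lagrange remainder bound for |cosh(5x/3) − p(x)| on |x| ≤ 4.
20000*cosh(20/3)/243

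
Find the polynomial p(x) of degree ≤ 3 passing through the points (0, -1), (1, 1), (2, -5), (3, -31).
-2*x**3 + 2*x**2 + 2*x - 1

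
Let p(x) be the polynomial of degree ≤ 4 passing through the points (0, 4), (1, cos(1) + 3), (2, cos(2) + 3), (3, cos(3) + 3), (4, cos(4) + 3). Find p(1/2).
7*cos(3)/32 - 5*cos(4)/128 - 35*cos(2)/64 + 35*cos(1)/32 + 419/128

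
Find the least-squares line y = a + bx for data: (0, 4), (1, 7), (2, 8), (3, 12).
a = 4, b = 5/2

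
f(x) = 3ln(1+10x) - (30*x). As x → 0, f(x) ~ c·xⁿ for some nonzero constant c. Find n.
2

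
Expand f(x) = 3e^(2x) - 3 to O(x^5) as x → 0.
6*x + 6*x**2 + 4*x**3 + 2*x**4 + O(x**5)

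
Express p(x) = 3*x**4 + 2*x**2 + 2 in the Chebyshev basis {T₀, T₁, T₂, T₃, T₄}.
(33/8)T₀ + (5/2)T₂ + (3/8)T₄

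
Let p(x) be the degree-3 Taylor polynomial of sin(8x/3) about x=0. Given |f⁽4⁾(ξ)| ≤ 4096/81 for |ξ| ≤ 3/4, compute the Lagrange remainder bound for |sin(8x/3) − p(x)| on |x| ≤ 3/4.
2/3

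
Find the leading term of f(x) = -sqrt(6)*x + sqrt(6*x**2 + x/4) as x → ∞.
sqrt(6)/48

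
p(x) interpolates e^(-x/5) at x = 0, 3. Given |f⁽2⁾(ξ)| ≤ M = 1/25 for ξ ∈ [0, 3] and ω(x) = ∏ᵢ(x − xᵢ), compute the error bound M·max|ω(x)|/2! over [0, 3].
9/200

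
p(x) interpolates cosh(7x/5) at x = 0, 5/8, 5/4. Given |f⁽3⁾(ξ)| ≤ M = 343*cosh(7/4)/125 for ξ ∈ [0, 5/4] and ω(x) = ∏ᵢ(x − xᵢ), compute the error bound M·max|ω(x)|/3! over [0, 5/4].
343*sqrt(3)*cosh(7/4)/13824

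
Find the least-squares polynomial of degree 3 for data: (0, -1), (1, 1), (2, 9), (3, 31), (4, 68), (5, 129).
-41/42 + (11/252)x + (37/42)x² + (31/36)x³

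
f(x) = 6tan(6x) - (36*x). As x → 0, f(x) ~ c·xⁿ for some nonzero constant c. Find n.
3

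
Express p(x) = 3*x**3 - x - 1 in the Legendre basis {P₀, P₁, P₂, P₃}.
-P₀ + (4/5)P₁ + (6/5)P₃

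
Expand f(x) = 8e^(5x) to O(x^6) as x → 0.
8 + 40*x + 100*x**2 + 500*x**3/3 + 625*x**4/3 + 625*x**5/3 + O(x**6)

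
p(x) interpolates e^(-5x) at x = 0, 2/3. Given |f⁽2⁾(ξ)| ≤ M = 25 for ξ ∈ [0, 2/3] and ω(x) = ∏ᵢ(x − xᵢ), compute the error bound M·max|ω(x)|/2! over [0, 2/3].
25/18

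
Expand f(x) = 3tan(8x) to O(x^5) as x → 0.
24*x + 512*x**3 + O(x**5)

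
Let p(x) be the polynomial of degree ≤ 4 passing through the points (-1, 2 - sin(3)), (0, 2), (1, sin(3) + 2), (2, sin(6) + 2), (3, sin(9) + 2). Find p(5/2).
35*sin(6)/32 - 65*sin(3)/128 + 35*sin(9)/128 + 2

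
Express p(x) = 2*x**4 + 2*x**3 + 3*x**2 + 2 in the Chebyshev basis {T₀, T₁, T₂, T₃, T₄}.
(17/4)T₀ + (3/2)T₁ + (5/2)T₂ + (1/2)T₃ + (1/4)T₄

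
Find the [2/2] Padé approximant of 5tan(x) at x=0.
5*x/(1 - x**2/3)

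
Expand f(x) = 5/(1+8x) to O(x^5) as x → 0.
5 - 40*x + 320*x**2 - 2560*x**3 + 20480*x**4 + O(x**5)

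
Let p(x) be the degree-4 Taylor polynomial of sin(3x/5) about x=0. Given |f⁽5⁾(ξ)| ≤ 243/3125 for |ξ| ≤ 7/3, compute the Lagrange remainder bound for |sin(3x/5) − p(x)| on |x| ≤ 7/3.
16807/375000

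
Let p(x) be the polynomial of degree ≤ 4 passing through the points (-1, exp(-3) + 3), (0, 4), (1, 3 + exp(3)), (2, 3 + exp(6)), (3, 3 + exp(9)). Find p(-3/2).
(315 + (-180*exp(6) - 36 + 378*exp(3) + 35*exp(9))*exp(3))*exp(-3)/128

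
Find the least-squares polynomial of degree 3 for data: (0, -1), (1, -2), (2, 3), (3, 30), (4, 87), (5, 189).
-19/21 + (-155/126)x + (-193/84)x² + (73/36)x³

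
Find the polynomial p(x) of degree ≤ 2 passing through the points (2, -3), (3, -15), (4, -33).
-3*x**2 + 3*x + 3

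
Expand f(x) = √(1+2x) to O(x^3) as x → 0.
1 + x - x**2/2 + O(x**3)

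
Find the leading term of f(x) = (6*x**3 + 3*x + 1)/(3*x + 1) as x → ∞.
2*x**2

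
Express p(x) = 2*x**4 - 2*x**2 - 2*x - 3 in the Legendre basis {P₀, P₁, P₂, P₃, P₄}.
(-49/15)P₀ + (-2)P₁ + (-4/21)P₂ + (16/35)P₄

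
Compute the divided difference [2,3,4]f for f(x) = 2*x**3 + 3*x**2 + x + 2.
21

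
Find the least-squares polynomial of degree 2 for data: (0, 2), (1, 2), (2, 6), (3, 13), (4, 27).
78/35 + (-193/70)x + (31/14)x²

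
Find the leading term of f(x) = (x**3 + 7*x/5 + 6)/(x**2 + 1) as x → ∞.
x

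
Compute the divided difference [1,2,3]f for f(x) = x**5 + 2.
90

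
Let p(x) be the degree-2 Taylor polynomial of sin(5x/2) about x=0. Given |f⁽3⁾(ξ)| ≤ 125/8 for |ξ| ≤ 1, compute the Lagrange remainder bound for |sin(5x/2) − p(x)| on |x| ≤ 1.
125/48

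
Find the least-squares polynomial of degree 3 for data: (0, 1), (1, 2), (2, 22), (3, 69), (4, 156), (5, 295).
5/6 + (-785/252)x + (247/84)x² + (17/9)x³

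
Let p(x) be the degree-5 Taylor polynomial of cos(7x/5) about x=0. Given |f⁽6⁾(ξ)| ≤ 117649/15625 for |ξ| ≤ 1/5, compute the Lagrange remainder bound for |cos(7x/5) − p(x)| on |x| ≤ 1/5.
117649/175781250000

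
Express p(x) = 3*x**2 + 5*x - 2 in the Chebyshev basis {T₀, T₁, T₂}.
(-1/2)T₀ + (5)T₁ + (3/2)T₂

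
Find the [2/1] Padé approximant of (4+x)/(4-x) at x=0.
(x/4 + 1)/(1 - x/4)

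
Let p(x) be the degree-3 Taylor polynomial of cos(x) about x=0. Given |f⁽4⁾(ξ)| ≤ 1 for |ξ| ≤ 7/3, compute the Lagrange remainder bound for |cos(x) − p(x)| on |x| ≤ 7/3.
2401/1944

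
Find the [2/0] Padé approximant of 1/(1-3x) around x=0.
9*x**2 + 3*x + 1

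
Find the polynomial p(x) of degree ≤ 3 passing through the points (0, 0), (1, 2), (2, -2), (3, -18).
-x**3 + 3*x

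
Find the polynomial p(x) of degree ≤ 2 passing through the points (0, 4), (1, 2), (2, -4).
4 - 2*x**2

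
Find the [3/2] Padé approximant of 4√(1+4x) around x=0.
(8*x**3 + 36*x**2 + 24*x + 4)/(3*x**2 + 4*x + 1)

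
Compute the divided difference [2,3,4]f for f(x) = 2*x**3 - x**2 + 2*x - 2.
17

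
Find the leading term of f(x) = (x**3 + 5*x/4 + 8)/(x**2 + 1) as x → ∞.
x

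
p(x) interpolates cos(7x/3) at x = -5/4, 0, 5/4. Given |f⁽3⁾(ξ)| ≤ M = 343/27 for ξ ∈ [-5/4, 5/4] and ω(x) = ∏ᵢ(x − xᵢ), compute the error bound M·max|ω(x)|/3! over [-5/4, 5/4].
42875*sqrt(3)/46656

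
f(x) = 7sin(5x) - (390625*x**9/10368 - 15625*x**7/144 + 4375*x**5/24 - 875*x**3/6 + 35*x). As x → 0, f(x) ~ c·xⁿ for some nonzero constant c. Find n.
11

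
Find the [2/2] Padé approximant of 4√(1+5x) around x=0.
(125*x**2/4 + 25*x + 4)/(25*x**2/16 + 15*x/4 + 1)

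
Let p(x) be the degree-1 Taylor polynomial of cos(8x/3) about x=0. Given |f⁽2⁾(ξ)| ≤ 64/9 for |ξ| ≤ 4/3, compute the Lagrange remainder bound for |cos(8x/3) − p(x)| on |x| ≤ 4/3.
512/81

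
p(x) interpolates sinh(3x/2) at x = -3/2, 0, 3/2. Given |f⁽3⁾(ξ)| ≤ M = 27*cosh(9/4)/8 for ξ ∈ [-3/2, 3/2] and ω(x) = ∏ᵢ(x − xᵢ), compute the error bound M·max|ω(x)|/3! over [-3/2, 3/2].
27*sqrt(3)*cosh(9/4)/64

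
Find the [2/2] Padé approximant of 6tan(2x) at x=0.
12*x/(1 - 4*x**2/3)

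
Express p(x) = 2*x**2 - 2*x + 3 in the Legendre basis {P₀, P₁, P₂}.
(11/3)P₀ + (-2)P₁ + (4/3)P₂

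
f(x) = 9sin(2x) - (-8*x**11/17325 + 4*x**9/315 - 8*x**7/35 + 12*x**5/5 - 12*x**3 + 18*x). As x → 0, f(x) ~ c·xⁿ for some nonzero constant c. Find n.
13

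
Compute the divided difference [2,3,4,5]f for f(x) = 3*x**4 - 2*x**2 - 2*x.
42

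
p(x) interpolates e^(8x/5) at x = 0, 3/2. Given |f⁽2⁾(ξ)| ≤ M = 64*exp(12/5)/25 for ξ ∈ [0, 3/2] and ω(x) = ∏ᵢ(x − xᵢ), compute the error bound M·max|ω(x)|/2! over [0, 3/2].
18*exp(12/5)/25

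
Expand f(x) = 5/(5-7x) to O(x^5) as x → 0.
1 + 7*x/5 + 49*x**2/25 + 343*x**3/125 + 2401*x**4/625 + O(x**5)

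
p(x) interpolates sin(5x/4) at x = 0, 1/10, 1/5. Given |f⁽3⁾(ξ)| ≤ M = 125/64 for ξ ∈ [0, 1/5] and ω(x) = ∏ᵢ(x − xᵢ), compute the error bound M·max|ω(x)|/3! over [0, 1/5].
sqrt(3)/13824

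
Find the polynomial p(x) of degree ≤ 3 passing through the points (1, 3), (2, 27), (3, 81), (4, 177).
2*x**3 + 3*x**2 + x - 3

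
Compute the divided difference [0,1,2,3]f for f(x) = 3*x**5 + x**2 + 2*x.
75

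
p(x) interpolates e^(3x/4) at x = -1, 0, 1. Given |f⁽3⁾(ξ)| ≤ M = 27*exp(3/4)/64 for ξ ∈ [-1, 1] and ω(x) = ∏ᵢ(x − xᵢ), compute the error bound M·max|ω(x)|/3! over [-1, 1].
sqrt(3)*exp(3/4)/64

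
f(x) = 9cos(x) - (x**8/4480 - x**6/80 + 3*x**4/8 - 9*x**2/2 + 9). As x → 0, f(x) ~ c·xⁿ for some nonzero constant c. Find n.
10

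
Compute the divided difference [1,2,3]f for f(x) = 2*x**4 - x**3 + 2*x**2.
46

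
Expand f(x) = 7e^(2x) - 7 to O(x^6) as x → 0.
14*x + 14*x**2 + 28*x**3/3 + 14*x**4/3 + 28*x**5/15 + O(x**6)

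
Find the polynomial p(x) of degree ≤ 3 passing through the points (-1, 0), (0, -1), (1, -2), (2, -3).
-x - 1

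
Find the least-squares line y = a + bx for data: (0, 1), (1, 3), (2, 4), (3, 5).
a = 13/10, b = 13/10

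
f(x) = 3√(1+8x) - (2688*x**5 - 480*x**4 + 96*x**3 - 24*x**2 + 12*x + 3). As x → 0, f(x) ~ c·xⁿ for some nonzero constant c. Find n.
6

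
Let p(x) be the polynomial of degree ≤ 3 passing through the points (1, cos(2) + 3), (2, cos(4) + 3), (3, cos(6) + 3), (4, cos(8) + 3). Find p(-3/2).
231*cos(2)/16 - 105*cos(8)/16 + 3 - 495*cos(4)/16 + 385*cos(6)/16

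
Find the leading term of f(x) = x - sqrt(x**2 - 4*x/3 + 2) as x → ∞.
2/3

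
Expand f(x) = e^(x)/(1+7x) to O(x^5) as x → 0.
1 - 6*x + 85*x**2/2 - 892*x**3/3 + 16651*x**4/8 + O(x**5)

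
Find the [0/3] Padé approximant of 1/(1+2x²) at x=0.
1/(2*x**2 + 1)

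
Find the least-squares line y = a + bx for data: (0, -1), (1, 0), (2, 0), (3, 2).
a = -11/10, b = 9/10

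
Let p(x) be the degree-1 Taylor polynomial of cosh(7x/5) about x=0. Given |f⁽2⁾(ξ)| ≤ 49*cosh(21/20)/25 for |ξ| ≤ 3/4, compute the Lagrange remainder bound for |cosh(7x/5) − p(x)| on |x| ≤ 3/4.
441*cosh(21/20)/800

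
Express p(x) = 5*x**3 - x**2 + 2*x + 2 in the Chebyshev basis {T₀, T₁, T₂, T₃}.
(3/2)T₀ + (23/4)T₁ + (-1/2)T₂ + (5/4)T₃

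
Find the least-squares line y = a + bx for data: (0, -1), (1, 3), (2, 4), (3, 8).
a = -7/10, b = 14/5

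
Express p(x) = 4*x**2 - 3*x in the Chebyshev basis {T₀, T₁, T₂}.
(2)T₀ + (-3)T₁ + (2)T₂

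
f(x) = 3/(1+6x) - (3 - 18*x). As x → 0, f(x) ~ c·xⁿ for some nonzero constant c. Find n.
2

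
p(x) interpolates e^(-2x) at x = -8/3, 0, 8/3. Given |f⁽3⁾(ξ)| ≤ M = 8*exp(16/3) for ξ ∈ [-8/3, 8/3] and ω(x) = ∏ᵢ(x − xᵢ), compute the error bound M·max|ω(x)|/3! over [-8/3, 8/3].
4096*sqrt(3)*exp(16/3)/729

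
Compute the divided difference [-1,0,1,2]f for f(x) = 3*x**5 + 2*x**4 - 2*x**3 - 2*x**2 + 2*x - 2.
17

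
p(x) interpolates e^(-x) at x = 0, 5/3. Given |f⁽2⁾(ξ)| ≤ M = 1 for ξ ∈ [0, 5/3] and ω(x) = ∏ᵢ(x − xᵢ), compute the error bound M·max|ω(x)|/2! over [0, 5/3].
25/72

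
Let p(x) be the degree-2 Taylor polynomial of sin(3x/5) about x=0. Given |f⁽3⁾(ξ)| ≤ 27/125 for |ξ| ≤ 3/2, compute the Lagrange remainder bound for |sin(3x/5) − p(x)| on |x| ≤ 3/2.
243/2000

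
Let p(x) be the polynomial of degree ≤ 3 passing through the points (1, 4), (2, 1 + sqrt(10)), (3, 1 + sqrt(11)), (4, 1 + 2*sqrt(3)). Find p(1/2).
-35*sqrt(10)/16 - 5*sqrt(3)/8 + 21*sqrt(11)/16 + 121/16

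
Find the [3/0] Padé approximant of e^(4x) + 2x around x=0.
32*x**3/3 + 8*x**2 + 6*x + 1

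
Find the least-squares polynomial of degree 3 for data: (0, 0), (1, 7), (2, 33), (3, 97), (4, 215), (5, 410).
-13/126 + (3265/756)x + (-29/252)x² + (169/54)x³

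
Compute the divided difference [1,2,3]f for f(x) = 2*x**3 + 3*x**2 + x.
15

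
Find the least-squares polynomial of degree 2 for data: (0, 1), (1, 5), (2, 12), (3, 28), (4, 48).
44/35 + (-1/70)x + (41/14)x²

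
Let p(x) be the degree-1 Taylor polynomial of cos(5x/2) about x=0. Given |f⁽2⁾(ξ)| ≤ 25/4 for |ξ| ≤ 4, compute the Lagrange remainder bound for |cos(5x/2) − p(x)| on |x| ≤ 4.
50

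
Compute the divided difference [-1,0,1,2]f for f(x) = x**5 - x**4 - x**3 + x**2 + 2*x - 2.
2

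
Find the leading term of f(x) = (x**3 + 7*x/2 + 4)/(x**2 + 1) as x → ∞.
x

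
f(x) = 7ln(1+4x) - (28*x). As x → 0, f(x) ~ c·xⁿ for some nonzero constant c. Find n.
2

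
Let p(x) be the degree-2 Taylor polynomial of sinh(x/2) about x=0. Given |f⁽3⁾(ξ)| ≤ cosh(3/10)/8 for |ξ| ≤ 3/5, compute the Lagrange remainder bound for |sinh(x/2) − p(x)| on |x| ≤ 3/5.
9*cosh(3/10)/2000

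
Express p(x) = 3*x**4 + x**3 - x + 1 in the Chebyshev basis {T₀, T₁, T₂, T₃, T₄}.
(17/8)T₀ + (-1/4)T₁ + (3/2)T₂ + (1/4)T₃ + (3/8)T₄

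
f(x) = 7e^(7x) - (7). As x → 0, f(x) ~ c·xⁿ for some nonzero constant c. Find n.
1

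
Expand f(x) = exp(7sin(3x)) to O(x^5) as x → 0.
1 + 21*x + 441*x**2/2 + 1512*x**3 + 59535*x**4/8 + O(x**5)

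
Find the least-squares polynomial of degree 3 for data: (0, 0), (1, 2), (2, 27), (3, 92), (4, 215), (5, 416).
-13/126 + (-1937/756)x + (121/63)x² + (329/108)x³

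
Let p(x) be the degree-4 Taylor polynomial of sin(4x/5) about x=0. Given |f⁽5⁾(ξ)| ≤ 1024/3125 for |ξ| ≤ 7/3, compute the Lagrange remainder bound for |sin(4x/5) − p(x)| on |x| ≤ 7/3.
2151296/11390625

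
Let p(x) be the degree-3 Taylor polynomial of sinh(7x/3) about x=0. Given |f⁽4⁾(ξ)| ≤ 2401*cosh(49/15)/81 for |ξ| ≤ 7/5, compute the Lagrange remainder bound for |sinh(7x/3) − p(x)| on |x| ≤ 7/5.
5764801*cosh(49/15)/1215000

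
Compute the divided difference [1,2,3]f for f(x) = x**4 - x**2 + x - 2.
24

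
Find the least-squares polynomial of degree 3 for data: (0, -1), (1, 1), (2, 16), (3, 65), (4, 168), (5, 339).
-97/126 + (-71/756)x + (-17/9)x² + (335/108)x³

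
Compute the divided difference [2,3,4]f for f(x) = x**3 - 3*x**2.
6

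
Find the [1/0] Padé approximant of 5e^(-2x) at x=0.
5 - 10*x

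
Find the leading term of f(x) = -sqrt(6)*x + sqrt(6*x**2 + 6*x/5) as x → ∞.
sqrt(6)/10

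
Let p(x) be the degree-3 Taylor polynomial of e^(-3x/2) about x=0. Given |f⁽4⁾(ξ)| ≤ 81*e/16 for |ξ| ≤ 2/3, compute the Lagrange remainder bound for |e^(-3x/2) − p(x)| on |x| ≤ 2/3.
e/24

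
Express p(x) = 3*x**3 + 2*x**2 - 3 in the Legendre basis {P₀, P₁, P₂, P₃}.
(-7/3)P₀ + (9/5)P₁ + (4/3)P₂ + (6/5)P₃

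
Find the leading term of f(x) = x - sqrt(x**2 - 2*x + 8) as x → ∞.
1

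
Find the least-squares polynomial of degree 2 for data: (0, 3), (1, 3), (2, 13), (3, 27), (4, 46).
12/5 - x + (3)x²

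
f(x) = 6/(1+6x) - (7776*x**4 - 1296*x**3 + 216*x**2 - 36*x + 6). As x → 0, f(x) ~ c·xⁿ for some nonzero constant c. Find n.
5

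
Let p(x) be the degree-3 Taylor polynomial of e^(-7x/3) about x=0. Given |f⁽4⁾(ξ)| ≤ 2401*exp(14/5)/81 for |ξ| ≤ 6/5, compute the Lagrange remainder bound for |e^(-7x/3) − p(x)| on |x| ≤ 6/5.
4802*exp(14/5)/1875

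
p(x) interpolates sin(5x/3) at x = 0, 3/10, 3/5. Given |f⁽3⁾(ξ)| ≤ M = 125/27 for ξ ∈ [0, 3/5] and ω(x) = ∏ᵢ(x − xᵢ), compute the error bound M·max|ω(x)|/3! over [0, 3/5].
sqrt(3)/216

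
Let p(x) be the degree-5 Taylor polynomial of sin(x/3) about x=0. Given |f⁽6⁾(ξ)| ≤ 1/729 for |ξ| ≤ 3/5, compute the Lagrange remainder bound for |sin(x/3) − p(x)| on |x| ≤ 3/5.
1/11250000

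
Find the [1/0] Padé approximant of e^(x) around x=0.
x + 1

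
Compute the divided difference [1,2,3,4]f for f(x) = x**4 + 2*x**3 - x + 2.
12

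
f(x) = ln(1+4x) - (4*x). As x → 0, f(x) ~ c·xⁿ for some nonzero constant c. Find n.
2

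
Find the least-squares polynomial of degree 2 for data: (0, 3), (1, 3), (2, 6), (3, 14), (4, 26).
22/7 + (-181/70)x + (29/14)x²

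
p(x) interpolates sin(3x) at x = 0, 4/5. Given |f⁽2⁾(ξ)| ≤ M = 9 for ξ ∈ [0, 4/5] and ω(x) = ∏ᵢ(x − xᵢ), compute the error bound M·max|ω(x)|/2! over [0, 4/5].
18/25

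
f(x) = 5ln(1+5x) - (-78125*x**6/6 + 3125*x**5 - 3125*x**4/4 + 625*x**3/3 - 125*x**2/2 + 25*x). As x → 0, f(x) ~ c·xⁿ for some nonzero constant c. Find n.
7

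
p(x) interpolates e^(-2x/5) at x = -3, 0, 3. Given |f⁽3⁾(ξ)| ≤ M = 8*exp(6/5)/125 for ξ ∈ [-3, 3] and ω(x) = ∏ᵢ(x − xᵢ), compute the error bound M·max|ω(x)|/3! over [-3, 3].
8*sqrt(3)*exp(6/5)/125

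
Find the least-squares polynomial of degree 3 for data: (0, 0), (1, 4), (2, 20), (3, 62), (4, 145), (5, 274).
5/18 + (-23/756)x + (64/63)x² + (215/108)x³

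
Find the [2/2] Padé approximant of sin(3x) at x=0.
3*x/(3*x**2/2 + 1)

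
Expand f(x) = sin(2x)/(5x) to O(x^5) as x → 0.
2/5 - 4*x**2/15 + 4*x**4/75 + O(x**5)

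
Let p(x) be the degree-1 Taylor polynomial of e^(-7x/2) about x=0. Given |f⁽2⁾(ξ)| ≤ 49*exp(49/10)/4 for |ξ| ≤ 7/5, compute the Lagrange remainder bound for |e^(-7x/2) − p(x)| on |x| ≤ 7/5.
2401*exp(49/10)/200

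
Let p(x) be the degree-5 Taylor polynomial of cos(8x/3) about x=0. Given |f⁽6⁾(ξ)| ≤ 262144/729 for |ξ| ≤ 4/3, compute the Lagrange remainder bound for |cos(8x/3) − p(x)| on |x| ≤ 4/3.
67108864/23914845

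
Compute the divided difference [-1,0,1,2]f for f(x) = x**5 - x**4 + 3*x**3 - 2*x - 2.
6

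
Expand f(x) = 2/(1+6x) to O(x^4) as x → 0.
2 - 12*x + 72*x**2 - 432*x**3 + O(x**4)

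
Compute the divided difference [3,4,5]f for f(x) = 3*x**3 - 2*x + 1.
36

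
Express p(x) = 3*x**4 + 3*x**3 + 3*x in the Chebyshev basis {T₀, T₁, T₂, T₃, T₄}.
(9/8)T₀ + (21/4)T₁ + (3/2)T₂ + (3/4)T₃ + (3/8)T₄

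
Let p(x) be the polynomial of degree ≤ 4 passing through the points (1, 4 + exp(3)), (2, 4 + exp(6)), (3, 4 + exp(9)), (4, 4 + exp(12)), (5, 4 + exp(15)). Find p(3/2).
-5*exp(15)/128 - 35*exp(9)/64 + 4 + 35*exp(3)/128 + 35*exp(6)/32 + 7*exp(12)/32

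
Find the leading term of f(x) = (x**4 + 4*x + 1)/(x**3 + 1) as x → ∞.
x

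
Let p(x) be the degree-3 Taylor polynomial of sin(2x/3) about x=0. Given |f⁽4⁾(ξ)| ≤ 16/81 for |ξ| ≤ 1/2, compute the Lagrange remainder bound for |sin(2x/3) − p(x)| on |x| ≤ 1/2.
1/1944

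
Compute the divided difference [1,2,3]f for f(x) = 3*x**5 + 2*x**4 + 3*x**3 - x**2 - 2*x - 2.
337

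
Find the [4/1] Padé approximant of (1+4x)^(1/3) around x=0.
(256*x**4/243 - 512*x**3/405 + 32*x**2/15 + 64*x/15 + 1)/(44*x/15 + 1)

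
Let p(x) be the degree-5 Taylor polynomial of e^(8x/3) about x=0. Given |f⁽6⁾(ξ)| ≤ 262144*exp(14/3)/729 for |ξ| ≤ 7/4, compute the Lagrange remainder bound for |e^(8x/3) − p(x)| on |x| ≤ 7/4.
470596*exp(14/3)/32805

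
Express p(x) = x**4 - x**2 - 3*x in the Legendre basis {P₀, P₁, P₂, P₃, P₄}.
(-2/15)P₀ + (-3)P₁ + (-2/21)P₂ + (8/35)P₄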